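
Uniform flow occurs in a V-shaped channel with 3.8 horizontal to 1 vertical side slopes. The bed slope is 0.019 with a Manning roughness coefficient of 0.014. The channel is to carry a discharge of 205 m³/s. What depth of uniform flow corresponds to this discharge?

Manning's equation rearranged: A R^(2/3) = nQ / (1·√S) = 0.014 × 205 / (√0.019) = 20.82.
Try y = 2.75 m: A R^(2/3) = 34.75 — over.
Try y = 2.27 m: A R^(2/3) = 20.84 — matches.

y_n = 2.27 m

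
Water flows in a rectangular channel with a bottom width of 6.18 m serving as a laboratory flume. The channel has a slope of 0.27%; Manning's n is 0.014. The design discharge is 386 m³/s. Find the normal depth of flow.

y_n = 9.56 m

Manning's equation rearranged: A R^(2/3) = nQ / (1·√S) = 0.014 × 386 / (√0.0027) = 104.
At y = 7.69 m: A R^(2/3) = 80.49 — too small.
At y = 9.56 m: A R^(2/3) = 104 — matches.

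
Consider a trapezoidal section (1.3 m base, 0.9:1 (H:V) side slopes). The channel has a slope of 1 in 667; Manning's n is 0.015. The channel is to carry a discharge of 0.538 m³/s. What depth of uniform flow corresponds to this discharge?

Manning's equation rearranged: A R^(2/3) = nQ / (1·√S) = 0.015 × 0.538 / (√0.001499) = 0.2084.
Try y = 0.25 m: A R^(2/3) = 0.1274 — too small.
Try y = 0.366 m: A R^(2/3) = 0.2436 — too large.
Try y = 0.334 m: A R^(2/3) = 0.2083 — matches.

y_n = 0.334 m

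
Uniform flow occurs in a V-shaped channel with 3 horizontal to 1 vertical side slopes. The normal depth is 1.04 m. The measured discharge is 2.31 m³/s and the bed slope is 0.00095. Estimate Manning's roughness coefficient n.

For a triangular section with side slope z = 3: A = zy² = 3×1.04² = 3.245 m²; P = 2y√(1+z²) = 2×1.04×3.162 = 6.578 m.
Hydraulic radius R = A/P = 3.245/6.578 = 0.4933 m.
Rearranging Manning's equation: n = (1/Q) A R^(2/3) S^(1/2) = (1/2.31) × 3.245 × 0.4933^(2/3) × √0.00095 = 0.027.

n = 0.027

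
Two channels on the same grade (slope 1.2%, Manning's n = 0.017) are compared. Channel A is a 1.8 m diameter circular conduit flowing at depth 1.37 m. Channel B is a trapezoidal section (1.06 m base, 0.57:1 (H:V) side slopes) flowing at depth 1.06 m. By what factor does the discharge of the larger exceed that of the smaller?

1.24

Channel A: For a circular section of diameter D = 1.8 m at depth y = 1.37 m, the central angle is θ = 2 arccos(1 − 2y/D) = 4.241 rad. Then A = (D²/8)(θ − sin θ) = 2.078 m² and P = Dθ/2 = 3.816 m. Hydraulic radius R = A/P = 2.078/3.816 = 0.5445 m. Q_A = (1/0.017)·2.078·0.5445^(2/3)·√0.012 = 8.929 m³/s.
Channel B: With bottom width b = 1.06 m and side slope z = 0.57: A = (b + zy)y = (1.06 + 0.57×1.06)×1.06 = 1.764 m²; P = b + 2y√(1+z²) = 1.06 + 2×1.06×1.151 = 3.5 m. Hydraulic radius R = A/P = 1.764/3.5 = 0.504 m. Q_B = (1/0.017)·1.764·0.504^(2/3)·√0.012 = 7.199 m³/s.
The larger discharge is 8.929 m³/s and the smaller is 7.199 m³/s; the ratio is 1.24.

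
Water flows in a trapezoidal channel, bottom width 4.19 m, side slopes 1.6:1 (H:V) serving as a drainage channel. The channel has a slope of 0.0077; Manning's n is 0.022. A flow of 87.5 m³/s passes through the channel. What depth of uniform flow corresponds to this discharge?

y_n = 2.26 m

Manning's equation rearranged: A R^(2/3) = nQ / (1·√S) = 0.022 × 87.5 / (√0.0077) = 21.94.
At y = 2.63 m: A R^(2/3) = 29.77 — over.
At y = 1.57 m: A R^(2/3) = 10.8 — short.
At y = 2.26 m: A R^(2/3) = 21.94 — close enough.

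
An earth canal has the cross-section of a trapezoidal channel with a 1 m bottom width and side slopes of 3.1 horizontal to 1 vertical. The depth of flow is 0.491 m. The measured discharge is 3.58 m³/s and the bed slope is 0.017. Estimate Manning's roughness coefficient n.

n = 0.02

With bottom width b = 1 m and side slope z = 3.1: A = (b + zy)y = (1 + 3.1×0.491)×0.491 = 1.238 m²; P = b + 2y√(1+z²) = 1 + 2×0.491×3.257 = 4.199 m.
Hydraulic radius R = A/P = 1.238/4.199 = 0.2949 m.
Rearranging Manning's equation: n = (1/Q) A R^(2/3) S^(1/2) = (1/3.58) × 1.238 × 0.2949^(2/3) × √0.017 = 0.02.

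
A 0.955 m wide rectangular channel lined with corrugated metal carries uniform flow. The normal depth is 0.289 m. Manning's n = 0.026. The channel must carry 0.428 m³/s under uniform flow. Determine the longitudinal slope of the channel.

Flow area A = b·y = 0.955 × 0.289 = 0.276 m². Wetted perimeter P = b + 2y = 0.955 + 2×0.289 = 1.533 m.
Hydraulic radius R = A/P = 0.276/1.533 = 0.18 m.
From Manning's equation, S = [nQ / (1 A R^(2/3))]² = [0.026 × 0.428 / (1 × 0.276 × 0.18^(2/3))]² = 0.016.

S = 0.016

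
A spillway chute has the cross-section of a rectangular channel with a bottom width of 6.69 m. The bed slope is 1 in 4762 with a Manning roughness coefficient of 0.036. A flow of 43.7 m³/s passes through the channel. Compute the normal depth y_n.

y_n = 8.96 m

Manning's equation rearranged: A R^(2/3) = nQ / (1·√S) = 0.036 × 43.7 / (√0.00021) = 108.6.
Trying y = 10.5 m: A R^(2/3) = 130.7 — over.
Trying y = 8.96 m: A R^(2/3) = 108.5 — close enough.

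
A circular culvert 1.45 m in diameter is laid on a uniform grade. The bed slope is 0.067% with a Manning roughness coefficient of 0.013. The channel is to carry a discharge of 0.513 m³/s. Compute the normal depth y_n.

Manning's equation rearranged: A R^(2/3) = nQ / (1·√S) = 0.013 × 0.513 / (√0.00067) = 0.2576.
Try y = 0.485 m: A R^(2/3) = 0.2026 — low.
Try y = 0.641 m: A R^(2/3) = 0.3388 — high.
Try y = 0.551 m: A R^(2/3) = 0.2574 — ≈ 0.2576.

y_n = 0.551 m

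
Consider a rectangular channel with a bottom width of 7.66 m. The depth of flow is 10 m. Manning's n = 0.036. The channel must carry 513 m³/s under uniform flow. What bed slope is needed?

Flow area A = b·y = 7.66 × 10 = 76.6 m². Wetted perimeter P = b + 2y = 7.66 + 2×10 = 27.66 m.
Hydraulic radius R = A/P = 76.6/27.66 = 2.769 m.
From Manning's equation, S = [nQ / (1 A R^(2/3))]² = [0.036 × 513 / (1 × 76.6 × 2.769^(2/3))]² = 0.0149.

S = 0.0149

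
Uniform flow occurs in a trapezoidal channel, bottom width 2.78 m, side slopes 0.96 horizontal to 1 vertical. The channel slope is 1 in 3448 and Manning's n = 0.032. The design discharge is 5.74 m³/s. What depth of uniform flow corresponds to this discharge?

Manning's equation rearranged: A R^(2/3) = nQ / (1·√S) = 0.032 × 5.74 / (√0.00029) = 10.79.
At y = 2.54 m: A R^(2/3) = 16.19 — high.
At y = 1.7 m: A R^(2/3) = 7.505 — low.
At y = 2.06 m: A R^(2/3) = 10.78 — ≈ 10.79.

y_n = 2.06 m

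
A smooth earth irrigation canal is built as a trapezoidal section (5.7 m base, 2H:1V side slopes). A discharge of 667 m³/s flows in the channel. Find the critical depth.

At critical depth, Q² T / (g A³) = 1, i.e. A³/T = Q²/g = 667²/9.81 = 45350.
Trying y = 7.32 m: A³/T = 94360 — too large.
Trying y = 4.39 m: A³/T = 11040 — too small.
Trying y = 6.17 m: A³/T = 45390 — matches.

y_c = 6.17 m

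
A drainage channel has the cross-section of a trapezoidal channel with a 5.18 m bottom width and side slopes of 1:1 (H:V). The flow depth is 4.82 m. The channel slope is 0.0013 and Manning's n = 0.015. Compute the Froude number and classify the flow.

subcritical

With bottom width b = 5.18 m and side slope z = 1: A = (b + zy)y = (5.18 + 1×4.82)×4.82 = 48.2 m²; P = b + 2y√(1+z²) = 5.18 + 2×4.82×1.414 = 18.81 m.
Hydraulic radius R = A/P = 48.2/18.81 = 2.562 m.
V = (1/n) R^(2/3) √S = (1/0.015) × 2.562^(2/3) × √0.0013 = 4.501 m/s. Hydraulic depth D_h = A/T = 48.2/14.82 = 3.252 m.
Froude number Fr = V/√(g·D_h) = 4.501/√(9.81×3.252) = 0.797, which is less than 1, so the flow is subcritical.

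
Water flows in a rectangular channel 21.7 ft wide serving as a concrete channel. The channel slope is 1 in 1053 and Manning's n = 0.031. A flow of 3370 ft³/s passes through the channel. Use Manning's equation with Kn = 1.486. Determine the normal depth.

y_n = 26.9 ft

Manning's equation rearranged: A R^(2/3) = nQ / (1.486·√S) = 0.031 × 3370 / (1.486 × √0.0009497) = 2281.
At y = 22.7 ft: A R^(2/3) = 1861 — too small.
At y = 29.8 ft: A R^(2/3) = 2577 — too large.
At y = 26.9 ft: A R^(2/3) = 2282 — ≈ 2281.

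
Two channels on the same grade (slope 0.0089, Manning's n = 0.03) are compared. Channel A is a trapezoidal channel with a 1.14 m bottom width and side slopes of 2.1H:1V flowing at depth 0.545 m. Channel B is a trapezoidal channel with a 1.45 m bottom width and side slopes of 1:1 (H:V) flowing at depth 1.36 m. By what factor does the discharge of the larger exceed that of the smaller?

Channel A: With bottom width b = 1.14 m and side slope z = 2.1: A = (b + zy)y = (1.14 + 2.1×0.545)×0.545 = 1.245 m²; P = b + 2y√(1+z²) = 1.14 + 2×0.545×2.326 = 3.675 m. Hydraulic radius R = A/P = 1.245/3.675 = 0.3388 m. Q_A = (1/0.03)·1.245·0.3388^(2/3)·√0.0089 = 1.903 m³/s.
Channel B: With bottom width b = 1.45 m and side slope z = 1: A = (b + zy)y = (1.45 + 1×1.36)×1.36 = 3.822 m²; P = b + 2y√(1+z²) = 1.45 + 2×1.36×1.414 = 5.297 m. Hydraulic radius R = A/P = 3.822/5.297 = 0.7215 m. Q_B = (1/0.03)·3.822·0.7215^(2/3)·√0.0089 = 9.668 m³/s.
The larger discharge is 9.668 m³/s and the smaller is 1.903 m³/s; the ratio is 5.08.

5.08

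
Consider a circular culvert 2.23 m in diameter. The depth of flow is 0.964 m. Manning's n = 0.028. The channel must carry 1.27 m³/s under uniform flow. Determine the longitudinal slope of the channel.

For a circular section of diameter D = 2.23 m at depth y = 0.964 m, the central angle is θ = 2 arccos(1 − 2y/D) = 2.87 rad. Then A = (D²/8)(θ − sin θ) = 1.617 m² and P = Dθ/2 = 3.2 m.
Hydraulic radius R = A/P = 1.617/3.2 = 0.5054 m.
From Manning's equation, S = [nQ / (1 A R^(2/3))]² = [0.028 × 1.27 / (1 × 1.617 × 0.5054^(2/3))]² = 0.0012.

S = 0.0012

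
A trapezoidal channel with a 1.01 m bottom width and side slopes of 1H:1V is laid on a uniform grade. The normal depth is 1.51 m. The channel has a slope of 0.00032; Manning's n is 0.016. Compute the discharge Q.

Q = 3.42 m³/s

With bottom width b = 1.01 m and side slope z = 1: A = (b + zy)y = (1.01 + 1×1.51)×1.51 = 3.805 m²; P = b + 2y√(1+z²) = 1.01 + 2×1.51×1.414 = 5.281 m.
Hydraulic radius R = A/P = 3.805/5.281 = 0.7206 m.
Manning's equation: Q = (1/n) A R^(2/3) S^(1/2) = (1/0.016) × 3.805 × 0.7206^(2/3) × 0.00032^(1/2) = 3.42 m³/s.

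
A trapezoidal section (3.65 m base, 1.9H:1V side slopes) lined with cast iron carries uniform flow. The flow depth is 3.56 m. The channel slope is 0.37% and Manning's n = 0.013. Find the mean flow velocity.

V = 7.32 m/s

With bottom width b = 3.65 m and side slope z = 1.9: A = (b + zy)y = (3.65 + 1.9×3.56)×3.56 = 37.07 m²; P = b + 2y√(1+z²) = 3.65 + 2×3.56×2.147 = 18.94 m.
Hydraulic radius R = A/P = 37.07/18.94 = 1.958 m.
From Manning's equation, V = (1/n) R^(2/3) S^(1/2) = (1/0.013) × 1.958^(2/3) × 0.0037^(1/2) = 7.32 m/s.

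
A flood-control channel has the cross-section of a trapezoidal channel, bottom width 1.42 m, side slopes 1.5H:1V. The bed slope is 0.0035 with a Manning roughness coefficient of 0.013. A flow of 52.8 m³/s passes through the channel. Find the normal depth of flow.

y_n = 2.24 m

Manning's equation rearranged: A R^(2/3) = nQ / (1·√S) = 0.013 × 52.8 / (√0.0035) = 11.6.
Try y = 1.94 m: A R^(2/3) = 8.391 — short.
Try y = 2.49 m: A R^(2/3) = 14.77 — over.
Try y = 2.24 m: A R^(2/3) = 11.6 — ≈ 11.6.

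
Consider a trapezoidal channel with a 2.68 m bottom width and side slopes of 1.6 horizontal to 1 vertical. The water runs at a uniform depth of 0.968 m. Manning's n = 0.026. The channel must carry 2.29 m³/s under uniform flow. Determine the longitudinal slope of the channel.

With bottom width b = 2.68 m and side slope z = 1.6: A = (b + zy)y = (2.68 + 1.6×0.968)×0.968 = 4.093 m²; P = b + 2y√(1+z²) = 2.68 + 2×0.968×1.887 = 6.333 m.
Hydraulic radius R = A/P = 4.093/6.333 = 0.6464 m.
From Manning's equation, S = [nQ / (1 A R^(2/3))]² = [0.026 × 2.29 / (1 × 4.093 × 0.6464^(2/3))]² = 0.000379.

S = 0.000379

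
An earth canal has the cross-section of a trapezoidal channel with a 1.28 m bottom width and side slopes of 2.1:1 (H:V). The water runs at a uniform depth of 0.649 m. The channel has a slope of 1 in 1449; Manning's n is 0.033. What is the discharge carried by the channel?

With bottom width b = 1.28 m and side slope z = 2.1: A = (b + zy)y = (1.28 + 2.1×0.649)×0.649 = 1.715 m²; P = b + 2y√(1+z²) = 1.28 + 2×0.649×2.326 = 4.299 m.
Hydraulic radius R = A/P = 1.715/4.299 = 0.399 m.
Manning's equation: Q = (1/n) A R^(2/3) S^(1/2) = (1/0.033) × 1.715 × 0.399^(2/3) × 0.0006901^(1/2) = 0.74 m³/s.

Q = 0.74 m³/s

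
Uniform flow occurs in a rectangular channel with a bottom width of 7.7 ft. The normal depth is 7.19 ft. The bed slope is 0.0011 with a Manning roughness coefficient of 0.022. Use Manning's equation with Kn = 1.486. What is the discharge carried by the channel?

Q = 229 ft³/s

Flow area A = b·y = 7.7 × 7.19 = 55.36 ft². Wetted perimeter P = b + 2y = 7.7 + 2×7.19 = 22.08 ft.
Hydraulic radius R = A/P = 55.36/22.08 = 2.507 ft.
Manning's equation: Q = (1.486/n) A R^(2/3) S^(1/2) = (1.486/0.022) × 55.36 × 2.507^(2/3) × 0.0011^(1/2) = 229 ft³/s.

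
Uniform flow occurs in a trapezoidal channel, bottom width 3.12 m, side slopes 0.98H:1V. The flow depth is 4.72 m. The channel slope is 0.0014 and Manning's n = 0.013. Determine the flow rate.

Q = 180 m³/s

With bottom width b = 3.12 m and side slope z = 0.98: A = (b + zy)y = (3.12 + 0.98×4.72)×4.72 = 36.56 m²; P = b + 2y√(1+z²) = 3.12 + 2×4.72×1.4 = 16.34 m.
Hydraulic radius R = A/P = 36.56/16.34 = 2.238 m.
Manning's equation: Q = (1/n) A R^(2/3) S^(1/2) = (1/0.013) × 36.56 × 2.238^(2/3) × 0.0014^(1/2) = 180 m³/s.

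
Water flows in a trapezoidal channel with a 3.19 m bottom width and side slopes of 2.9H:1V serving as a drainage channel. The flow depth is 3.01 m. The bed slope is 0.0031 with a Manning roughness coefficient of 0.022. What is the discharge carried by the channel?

With bottom width b = 3.19 m and side slope z = 2.9: A = (b + zy)y = (3.19 + 2.9×3.01)×3.01 = 35.88 m²; P = b + 2y√(1+z²) = 3.19 + 2×3.01×3.068 = 21.66 m.
Hydraulic radius R = A/P = 35.88/21.66 = 1.657 m.
Manning's equation: Q = (1/n) A R^(2/3) S^(1/2) = (1/0.022) × 35.88 × 1.657^(2/3) × 0.0031^(1/2) = 127 m³/s.

Q = 127 m³/s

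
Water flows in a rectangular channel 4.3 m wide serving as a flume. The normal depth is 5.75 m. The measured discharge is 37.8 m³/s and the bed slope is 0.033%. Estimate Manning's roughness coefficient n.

Flow area A = b·y = 4.3 × 5.75 = 24.72 m². Wetted perimeter P = b + 2y = 4.3 + 2×5.75 = 15.8 m.
Hydraulic radius R = A/P = 24.72/15.8 = 1.565 m.
Rearranging Manning's equation: n = (1/Q) A R^(2/3) S^(1/2) = (1/37.8) × 24.72 × 1.565^(2/3) × √0.00033 = 0.016.

n = 0.016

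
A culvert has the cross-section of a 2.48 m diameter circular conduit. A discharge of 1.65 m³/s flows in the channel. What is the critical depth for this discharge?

y_c = 0.567 m

At critical depth, Q² T / (g A³) = 1, i.e. A³/T = Q²/g = 1.65²/9.81 = 0.2775.
Trying y = 0.475 m: A³/T = 0.1384 — low.
Trying y = 0.567 m: A³/T = 0.2767 — ≈ 0.2775.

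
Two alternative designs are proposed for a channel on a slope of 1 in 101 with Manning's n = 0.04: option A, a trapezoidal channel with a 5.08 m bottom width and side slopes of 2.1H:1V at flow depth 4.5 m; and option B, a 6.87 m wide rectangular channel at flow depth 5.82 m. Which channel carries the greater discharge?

Channel A: With bottom width b = 5.08 m and side slope z = 2.1: A = (b + zy)y = (5.08 + 2.1×4.5)×4.5 = 65.39 m²; P = b + 2y√(1+z²) = 5.08 + 2×4.5×2.326 = 26.01 m. Hydraulic radius R = A/P = 65.39/26.01 = 2.514 m. Q_A = (1/0.04)·65.39·2.514^(2/3)·√0.009901 = 300.7 m³/s.
Channel B: Flow area A = b·y = 6.87 × 5.82 = 39.98 m². Wetted perimeter P = b + 2y = 6.87 + 2×5.82 = 18.51 m. Hydraulic radius R = A/P = 39.98/18.51 = 2.16 m. Q_B = (1/0.04)·39.98·2.16^(2/3)·√0.009901 = 166.2 m³/s.
Q_A = 300.7 m³/s vs Q_B = 166.2 m³/s, so channel A carries more.

channel A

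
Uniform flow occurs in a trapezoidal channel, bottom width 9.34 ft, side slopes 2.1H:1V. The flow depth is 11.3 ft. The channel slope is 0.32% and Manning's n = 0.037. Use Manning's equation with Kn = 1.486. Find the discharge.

With bottom width b = 9.34 ft and side slope z = 2.1: A = (b + zy)y = (9.34 + 2.1×11.3)×11.3 = 373.7 ft²; P = b + 2y√(1+z²) = 9.34 + 2×11.3×2.326 = 61.91 ft.
Hydraulic radius R = A/P = 373.7/61.91 = 6.036 ft.
Manning's equation: Q = (1.486/n) A R^(2/3) S^(1/2) = (1.486/0.037) × 373.7 × 6.036^(2/3) × 0.0032^(1/2) = 2810 ft³/s.

Q = 2810 ft³/s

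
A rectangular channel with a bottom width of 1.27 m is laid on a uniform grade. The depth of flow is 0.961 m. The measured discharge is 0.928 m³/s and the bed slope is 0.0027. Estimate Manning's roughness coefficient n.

n = 0.036

Flow area A = b·y = 1.27 × 0.961 = 1.22 m². Wetted perimeter P = b + 2y = 1.27 + 2×0.961 = 3.192 m.
Hydraulic radius R = A/P = 1.22/3.192 = 0.3824 m.
Rearranging Manning's equation: n = (1/Q) A R^(2/3) S^(1/2) = (1/0.928) × 1.22 × 0.3824^(2/3) × √0.0027 = 0.036.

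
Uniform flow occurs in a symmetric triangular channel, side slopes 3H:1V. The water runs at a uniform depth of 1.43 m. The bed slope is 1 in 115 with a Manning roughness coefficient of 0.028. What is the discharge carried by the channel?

Q = 15.8 m³/s

For a triangular section with side slope z = 3: A = zy² = 3×1.43² = 6.135 m²; P = 2y√(1+z²) = 2×1.43×3.162 = 9.044 m.
Hydraulic radius R = A/P = 6.135/9.044 = 0.6783 m.
Manning's equation: Q = (1/n) A R^(2/3) S^(1/2) = (1/0.028) × 6.135 × 0.6783^(2/3) × 0.008696^(1/2) = 15.8 m³/s.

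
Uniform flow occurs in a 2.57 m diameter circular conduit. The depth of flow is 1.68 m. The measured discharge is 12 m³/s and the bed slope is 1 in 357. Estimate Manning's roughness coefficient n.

n = 0.013

For a circular section of diameter D = 2.57 m at depth y = 1.68 m, the central angle is θ = 2 arccos(1 − 2y/D) = 3.766 rad. Then A = (D²/8)(θ − sin θ) = 3.593 m² and P = Dθ/2 = 4.84 m.
Hydraulic radius R = A/P = 3.593/4.84 = 0.7423 m.
Rearranging Manning's equation: n = (1/Q) A R^(2/3) S^(1/2) = (1/12) × 3.593 × 0.7423^(2/3) × √0.002801 = 0.013.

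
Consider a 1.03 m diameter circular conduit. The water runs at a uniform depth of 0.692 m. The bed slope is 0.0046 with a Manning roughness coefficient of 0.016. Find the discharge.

Q = 1.13 m³/s

For a circular section of diameter D = 1.03 m at depth y = 0.692 m, the central angle is θ = 2 arccos(1 − 2y/D) = 3.843 rad. Then A = (D²/8)(θ − sin θ) = 0.5953 m² and P = Dθ/2 = 1.979 m.
Hydraulic radius R = A/P = 0.5953/1.979 = 0.3007 m.
Manning's equation: Q = (1/n) A R^(2/3) S^(1/2) = (1/0.016) × 0.5953 × 0.3007^(2/3) × 0.0046^(1/2) = 1.13 m³/s.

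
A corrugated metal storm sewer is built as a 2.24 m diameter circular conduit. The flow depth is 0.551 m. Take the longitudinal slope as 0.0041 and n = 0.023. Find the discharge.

Q = 0.989 m³/s

For a circular section of diameter D = 2.24 m at depth y = 0.551 m, the central angle is θ = 2 arccos(1 − 2y/D) = 2.076 rad. Then A = (D²/8)(θ − sin θ) = 0.753 m² and P = Dθ/2 = 2.325 m.
Hydraulic radius R = A/P = 0.753/2.325 = 0.3239 m.
Manning's equation: Q = (1/n) A R^(2/3) S^(1/2) = (1/0.023) × 0.753 × 0.3239^(2/3) × 0.0041^(1/2) = 0.989 m³/s.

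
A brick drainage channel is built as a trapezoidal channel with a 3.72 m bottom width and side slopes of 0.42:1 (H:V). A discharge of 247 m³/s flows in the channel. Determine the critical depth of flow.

y_c = 6.06 m

At critical depth, Q² T / (g A³) = 1, i.e. A³/T = Q²/g = 247²/9.81 = 6219.
At y = 4.95 m: A³/T = 3002 — too small.
At y = 7.54 m: A³/T = 13930 — too large.
At y = 6.06 m: A³/T = 6212 — close enough.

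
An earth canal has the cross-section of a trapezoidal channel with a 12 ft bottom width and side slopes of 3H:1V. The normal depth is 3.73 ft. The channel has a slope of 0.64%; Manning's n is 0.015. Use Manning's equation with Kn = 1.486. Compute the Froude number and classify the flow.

supercritical

With bottom width b = 12 ft and side slope z = 3: A = (b + zy)y = (12 + 3×3.73)×3.73 = 86.5 ft²; P = b + 2y√(1+z²) = 12 + 2×3.73×3.162 = 35.59 ft.
Hydraulic radius R = A/P = 86.5/35.59 = 2.43 ft.
V = (1.486/n) R^(2/3) √S = (1.486/0.015) × 2.43^(2/3) × √0.0064 = 14.33 ft/s. Hydraulic depth D_h = A/T = 86.5/34.38 = 2.516 ft.
Froude number Fr = V/√(g·D_h) = 14.33/√(32.2×2.516) = 1.59, which is greater than 1, so the flow is supercritical.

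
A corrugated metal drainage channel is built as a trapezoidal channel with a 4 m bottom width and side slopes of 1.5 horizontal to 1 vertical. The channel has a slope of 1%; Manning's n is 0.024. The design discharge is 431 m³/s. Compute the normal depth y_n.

Manning's equation rearranged: A R^(2/3) = nQ / (1·√S) = 0.024 × 431 / (√0.01) = 103.4.
Try y = 6.21 m: A R^(2/3) = 177 — too large.
Try y = 3.61 m: A R^(2/3) = 53.91 — too small.
Try y = 4.88 m: A R^(2/3) = 103.3 — ≈ 103.4.

y_n = 4.88 m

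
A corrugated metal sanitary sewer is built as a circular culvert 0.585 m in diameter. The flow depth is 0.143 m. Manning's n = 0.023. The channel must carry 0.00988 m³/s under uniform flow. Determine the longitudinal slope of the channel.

S = 0.00054

For a circular section of diameter D = 0.585 m at depth y = 0.143 m, the central angle is θ = 2 arccos(1 − 2y/D) = 2.069 rad. Then A = (D²/8)(θ − sin θ) = 0.05091 m² and P = Dθ/2 = 0.6051 m.
Hydraulic radius R = A/P = 0.05091/0.6051 = 0.08413 m.
From Manning's equation, S = [nQ / (1 A R^(2/3))]² = [0.023 × 0.00988 / (1 × 0.05091 × 0.08413^(2/3))]² = 0.00054.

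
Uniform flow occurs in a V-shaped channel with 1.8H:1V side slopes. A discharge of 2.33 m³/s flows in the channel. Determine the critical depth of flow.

y_c = 0.807 m

At critical depth, Q² T / (g A³) = 1, i.e. A³/T = Q²/g = 2.33²/9.81 = 0.5534.
At y = 0.721 m: A³/T = 0.3156 — too small.
At y = 1.02 m: A³/T = 1.789 — too large.
At y = 0.807 m: A³/T = 0.5545 — close enough.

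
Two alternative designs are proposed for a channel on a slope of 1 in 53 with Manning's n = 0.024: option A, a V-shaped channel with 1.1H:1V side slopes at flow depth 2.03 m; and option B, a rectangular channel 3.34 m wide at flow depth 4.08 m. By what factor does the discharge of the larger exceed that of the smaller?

Channel A: For a triangular section with side slope z = 1.1: A = zy² = 1.1×2.03² = 4.533 m²; P = 2y√(1+z²) = 2×2.03×1.487 = 6.036 m. Hydraulic radius R = A/P = 4.533/6.036 = 0.751 m. Q_A = (1/0.024)·4.533·0.751^(2/3)·√0.01887 = 21.44 m³/s.
Channel B: Flow area A = b·y = 3.34 × 4.08 = 13.63 m². Wetted perimeter P = b + 2y = 3.34 + 2×4.08 = 11.5 m. Hydraulic radius R = A/P = 13.63/11.5 = 1.185 m. Q_B = (1/0.024)·13.63·1.185^(2/3)·√0.01887 = 87.34 m³/s.
The larger discharge is 87.34 m³/s and the smaller is 21.44 m³/s; the ratio is 4.07.

4.07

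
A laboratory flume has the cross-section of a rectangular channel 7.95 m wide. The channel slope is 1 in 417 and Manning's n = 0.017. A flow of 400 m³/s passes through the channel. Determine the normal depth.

Manning's equation rearranged: A R^(2/3) = nQ / (1·√S) = 0.017 × 400 / (√0.002398) = 138.9.
At y = 10.6 m: A R^(2/3) = 171 — over.
At y = 6.35 m: A R^(2/3) = 91.61 — short.
At y = 8.9 m: A R^(2/3) = 138.8 — close enough.

y_n = 8.9 m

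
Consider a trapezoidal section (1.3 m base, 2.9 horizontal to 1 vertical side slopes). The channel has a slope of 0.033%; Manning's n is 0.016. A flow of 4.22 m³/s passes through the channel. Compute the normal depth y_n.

y_n = 1.12 m

Manning's equation rearranged: A R^(2/3) = nQ / (1·√S) = 0.016 × 4.22 / (√0.00033) = 3.717.
Try y = 0.959 m: A R^(2/3) = 2.611 — short.
Try y = 1.12 m: A R^(2/3) = 3.717 — ≈ 3.717.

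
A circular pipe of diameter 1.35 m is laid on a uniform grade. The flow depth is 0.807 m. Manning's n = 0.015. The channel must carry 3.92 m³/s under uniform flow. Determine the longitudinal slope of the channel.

For a circular section of diameter D = 1.35 m at depth y = 0.807 m, the central angle is θ = 2 arccos(1 − 2y/D) = 3.535 rad. Then A = (D²/8)(θ − sin θ) = 0.8928 m² and P = Dθ/2 = 2.386 m.
Hydraulic radius R = A/P = 0.8928/2.386 = 0.3741 m.
From Manning's equation, S = [nQ / (1 A R^(2/3))]² = [0.015 × 3.92 / (1 × 0.8928 × 0.3741^(2/3))]² = 0.0161.

S = 0.0161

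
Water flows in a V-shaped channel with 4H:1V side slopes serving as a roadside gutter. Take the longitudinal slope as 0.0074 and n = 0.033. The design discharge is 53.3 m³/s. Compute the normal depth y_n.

Manning's equation rearranged: A R^(2/3) = nQ / (1·√S) = 0.033 × 53.3 / (√0.0074) = 20.45.
Trying y = 2.49 m: A R^(2/3) = 28.13 — too large.
Trying y = 1.85 m: A R^(2/3) = 12.74 — too small.
Trying y = 2.21 m: A R^(2/3) = 20.46 — close enough.

y_n = 2.21 m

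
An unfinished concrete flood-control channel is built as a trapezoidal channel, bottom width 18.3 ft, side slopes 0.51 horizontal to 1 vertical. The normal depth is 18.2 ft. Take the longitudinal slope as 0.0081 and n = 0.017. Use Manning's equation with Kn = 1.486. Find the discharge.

With bottom width b = 18.3 ft and side slope z = 0.51: A = (b + zy)y = (18.3 + 0.51×18.2)×18.2 = 502 ft²; P = b + 2y√(1+z²) = 18.3 + 2×18.2×1.123 = 59.16 ft.
Hydraulic radius R = A/P = 502/59.16 = 8.485 ft.
Manning's equation: Q = (1.486/n) A R^(2/3) S^(1/2) = (1.486/0.017) × 502 × 8.485^(2/3) × 0.0081^(1/2) = 16400 ft³/s.

Q = 16400 ft³/s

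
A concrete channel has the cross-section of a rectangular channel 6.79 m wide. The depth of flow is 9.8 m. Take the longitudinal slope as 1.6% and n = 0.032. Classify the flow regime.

Flow area A = b·y = 6.79 × 9.8 = 66.54 m². Wetted perimeter P = b + 2y = 6.79 + 2×9.8 = 26.39 m.
Hydraulic radius R = A/P = 66.54/26.39 = 2.521 m.
V = (1/n) R^(2/3) √S = (1/0.032) × 2.521^(2/3) × √0.016 = 7.323 m/s. Hydraulic depth D_h = A/T = 66.54/6.79 = 9.8 m.
Froude number Fr = V/√(g·D_h) = 7.323/√(9.81×9.8) = 0.747, which is less than 1, so the flow is subcritical.

subcritical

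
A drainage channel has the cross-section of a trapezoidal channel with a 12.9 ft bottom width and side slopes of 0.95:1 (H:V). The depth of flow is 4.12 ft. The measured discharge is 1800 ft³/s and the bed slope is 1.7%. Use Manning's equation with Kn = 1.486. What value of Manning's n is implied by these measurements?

n = 0.015

With bottom width b = 12.9 ft and side slope z = 0.95: A = (b + zy)y = (12.9 + 0.95×4.12)×4.12 = 69.27 ft²; P = b + 2y√(1+z²) = 12.9 + 2×4.12×1.379 = 24.27 ft.
Hydraulic radius R = A/P = 69.27/24.27 = 2.855 ft.
Rearranging Manning's equation: n = (1.486/Q) A R^(2/3) S^(1/2) = (1.486/1800) × 69.27 × 2.855^(2/3) × √0.017 = 0.015.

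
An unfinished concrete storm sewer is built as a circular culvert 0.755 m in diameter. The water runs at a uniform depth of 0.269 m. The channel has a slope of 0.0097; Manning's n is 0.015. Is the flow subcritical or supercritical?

supercritical

For a circular section of diameter D = 0.755 m at depth y = 0.269 m, the central angle is θ = 2 arccos(1 − 2y/D) = 2.559 rad. Then A = (D²/8)(θ − sin θ) = 0.1431 m² and P = Dθ/2 = 0.9658 m.
Hydraulic radius R = A/P = 0.1431/0.9658 = 0.1481 m.
V = (1/n) R^(2/3) √S = (1/0.015) × 0.1481^(2/3) × √0.0097 = 1.838 m/s. Hydraulic depth D_h = A/T = 0.1431/0.7231 = 0.1978 m.
Froude number Fr = V/√(g·D_h) = 1.838/√(9.81×0.1978) = 1.32, which is greater than 1, so the flow is supercritical.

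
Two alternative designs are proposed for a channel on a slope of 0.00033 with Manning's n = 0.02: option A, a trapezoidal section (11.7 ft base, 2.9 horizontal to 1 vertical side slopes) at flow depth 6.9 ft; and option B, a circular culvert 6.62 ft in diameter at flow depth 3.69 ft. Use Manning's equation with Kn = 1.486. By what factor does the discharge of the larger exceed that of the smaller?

Channel A: With bottom width b = 11.7 ft and side slope z = 2.9: A = (b + zy)y = (11.7 + 2.9×6.9)×6.9 = 218.8 ft²; P = b + 2y√(1+z²) = 11.7 + 2×6.9×3.068 = 54.03 ft. Hydraulic radius R = A/P = 218.8/54.03 = 4.049 ft. Q_A = (1.486/0.02)·218.8·4.049^(2/3)·√0.00033 = 750.3 ft³/s.
Channel B: For a circular section of diameter D = 6.62 ft at depth y = 3.69 ft, the central angle is θ = 2 arccos(1 − 2y/D) = 3.372 rad. Then A = (D²/8)(θ − sin θ) = 19.72 ft² and P = Dθ/2 = 11.16 ft. Hydraulic radius R = A/P = 19.72/11.16 = 1.767 ft. Q_B = (1.486/0.02)·19.72·1.767^(2/3)·√0.00033 = 38.9 ft³/s.
The larger discharge is 750.3 ft³/s and the smaller is 38.9 ft³/s; the ratio is 19.3.

19.3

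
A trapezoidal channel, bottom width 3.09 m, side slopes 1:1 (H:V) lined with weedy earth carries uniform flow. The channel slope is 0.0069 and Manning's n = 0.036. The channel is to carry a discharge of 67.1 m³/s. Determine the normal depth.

Manning's equation rearranged: A R^(2/3) = nQ / (1·√S) = 0.036 × 67.1 / (√0.0069) = 29.08.
Trying y = 2.89 m: A R^(2/3) = 22.99 — too small.
Trying y = 4.15 m: A R^(2/3) = 48.11 — too large.
Trying y = 3.25 m: A R^(2/3) = 29.09 — ≈ 29.08.

y_n = 3.25 m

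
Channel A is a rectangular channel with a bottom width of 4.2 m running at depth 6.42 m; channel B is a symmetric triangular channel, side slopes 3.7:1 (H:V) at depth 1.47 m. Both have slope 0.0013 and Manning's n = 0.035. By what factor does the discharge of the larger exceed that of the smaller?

5.76

Channel A: Flow area A = b·y = 4.2 × 6.42 = 26.96 m². Wetted perimeter P = b + 2y = 4.2 + 2×6.42 = 17.04 m. Hydraulic radius R = A/P = 26.96/17.04 = 1.582 m. Q_A = (1/0.035)·26.96·1.582^(2/3)·√0.0013 = 37.72 m³/s.
Channel B: For a triangular section with side slope z = 3.7: A = zy² = 3.7×1.47² = 7.995 m²; P = 2y√(1+z²) = 2×1.47×3.833 = 11.27 m. Hydraulic radius R = A/P = 7.995/11.27 = 0.7095 m. Q_B = (1/0.035)·7.995·0.7095^(2/3)·√0.0013 = 6.552 m³/s.
The larger discharge is 37.72 m³/s and the smaller is 6.552 m³/s; the ratio is 5.76.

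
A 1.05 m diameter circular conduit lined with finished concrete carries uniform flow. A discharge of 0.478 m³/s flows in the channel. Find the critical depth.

y_c = 0.384 m

At critical depth, Q² T / (g A³) = 1, i.e. A³/T = Q²/g = 0.478²/9.81 = 0.02329.
At y = 0.34 m: A³/T = 0.01457 — too small.
At y = 0.48 m: A³/T = 0.05487 — too large.
At y = 0.384 m: A³/T = 0.0233 — close enough.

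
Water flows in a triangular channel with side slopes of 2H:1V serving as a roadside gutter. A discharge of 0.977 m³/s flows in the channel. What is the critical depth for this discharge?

At critical depth, Q² T / (g A³) = 1, i.e. A³/T = Q²/g = 0.977²/9.81 = 0.0973.
Trying y = 0.65 m: A³/T = 0.2321 — too large.
Trying y = 0.471 m: A³/T = 0.04636 — too small.
Trying y = 0.546 m: A³/T = 0.09705 — close enough.

y_c = 0.546 m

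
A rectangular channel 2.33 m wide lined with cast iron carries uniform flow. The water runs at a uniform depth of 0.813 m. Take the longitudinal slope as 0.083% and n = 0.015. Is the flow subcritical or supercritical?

subcritical

Flow area A = b·y = 2.33 × 0.813 = 1.894 m². Wetted perimeter P = b + 2y = 2.33 + 2×0.813 = 3.956 m.
Hydraulic radius R = A/P = 1.894/3.956 = 0.4788 m.
V = (1/n) R^(2/3) √S = (1/0.015) × 0.4788^(2/3) × √0.00083 = 1.176 m/s. Hydraulic depth D_h = A/T = 1.894/2.33 = 0.813 m.
Froude number Fr = V/√(g·D_h) = 1.176/√(9.81×0.813) = 0.416, which is less than 1, so the flow is subcritical.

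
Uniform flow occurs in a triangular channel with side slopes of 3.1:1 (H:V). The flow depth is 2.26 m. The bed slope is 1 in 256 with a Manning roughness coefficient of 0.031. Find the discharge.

For a triangular section with side slope z = 3.1: A = zy² = 3.1×2.26² = 15.83 m²; P = 2y√(1+z²) = 2×2.26×3.257 = 14.72 m.
Hydraulic radius R = A/P = 15.83/14.72 = 1.075 m.
Manning's equation: Q = (1/n) A R^(2/3) S^(1/2) = (1/0.031) × 15.83 × 1.075^(2/3) × 0.003906^(1/2) = 33.5 m³/s.

Q = 33.5 m³/s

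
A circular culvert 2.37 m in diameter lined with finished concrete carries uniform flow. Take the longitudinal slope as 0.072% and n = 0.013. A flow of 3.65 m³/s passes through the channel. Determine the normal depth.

y_n = 1.28 m

Manning's equation rearranged: A R^(2/3) = nQ / (1·√S) = 0.013 × 3.65 / (√0.00072) = 1.768.
Try y = 1.08 m: A R^(2/3) = 1.325 — low.
Try y = 1.38 m: A R^(2/3) = 1.996 — high.
Try y = 1.28 m: A R^(2/3) = 1.77 — close enough.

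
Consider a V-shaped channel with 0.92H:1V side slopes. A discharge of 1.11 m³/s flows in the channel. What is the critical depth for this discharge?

y_c = 0.784 m

At critical depth, Q² T / (g A³) = 1, i.e. A³/T = Q²/g = 1.11²/9.81 = 0.1256.
Try y = 0.991 m: A³/T = 0.4045 — too large.
Try y = 0.689 m: A³/T = 0.06571 — too small.
Try y = 0.784 m: A³/T = 0.1254 — matches.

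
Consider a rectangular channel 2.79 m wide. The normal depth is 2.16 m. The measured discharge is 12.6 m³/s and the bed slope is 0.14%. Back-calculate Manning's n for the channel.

Flow area A = b·y = 2.79 × 2.16 = 6.026 m². Wetted perimeter P = b + 2y = 2.79 + 2×2.16 = 7.11 m.
Hydraulic radius R = A/P = 6.026/7.11 = 0.8476 m.
Rearranging Manning's equation: n = (1/Q) A R^(2/3) S^(1/2) = (1/12.6) × 6.026 × 0.8476^(2/3) × √0.0014 = 0.016.

n = 0.016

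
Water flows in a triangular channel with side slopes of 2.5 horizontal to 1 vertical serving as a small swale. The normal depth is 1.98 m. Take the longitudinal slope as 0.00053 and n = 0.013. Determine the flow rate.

For a triangular section with side slope z = 2.5: A = zy² = 2.5×1.98² = 9.801 m²; P = 2y√(1+z²) = 2×1.98×2.693 = 10.66 m.
Hydraulic radius R = A/P = 9.801/10.66 = 0.9192 m.
Manning's equation: Q = (1/n) A R^(2/3) S^(1/2) = (1/0.013) × 9.801 × 0.9192^(2/3) × 0.00053^(1/2) = 16.4 m³/s.

Q = 16.4 m³/s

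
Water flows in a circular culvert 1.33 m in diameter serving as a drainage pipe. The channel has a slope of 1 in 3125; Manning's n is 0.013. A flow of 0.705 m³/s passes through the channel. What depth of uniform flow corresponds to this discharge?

y_n = 0.874 m

Manning's equation rearranged: A R^(2/3) = nQ / (1·√S) = 0.013 × 0.705 / (√0.00032) = 0.5123.
Trying y = 1.03 m: A R^(2/3) = 0.6303 — too large.
Trying y = 0.71 m: A R^(2/3) = 0.372 — too small.
Trying y = 0.874 m: A R^(2/3) = 0.5123 — matches.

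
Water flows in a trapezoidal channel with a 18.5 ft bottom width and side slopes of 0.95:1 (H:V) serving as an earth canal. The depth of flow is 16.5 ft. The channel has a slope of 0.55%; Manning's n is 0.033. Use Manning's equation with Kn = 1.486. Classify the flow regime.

subcritical

With bottom width b = 18.5 ft and side slope z = 0.95: A = (b + zy)y = (18.5 + 0.95×16.5)×16.5 = 563.9 ft²; P = b + 2y√(1+z²) = 18.5 + 2×16.5×1.379 = 64.02 ft.
Hydraulic radius R = A/P = 563.9/64.02 = 8.808 ft.
V = (1.486/n) R^(2/3) √S = (1.486/0.033) × 8.808^(2/3) × √0.0055 = 14.24 ft/s. Hydraulic depth D_h = A/T = 563.9/49.85 = 11.31 ft.
Froude number Fr = V/√(g·D_h) = 14.24/√(32.2×11.31) = 0.746, which is less than 1, so the flow is subcritical.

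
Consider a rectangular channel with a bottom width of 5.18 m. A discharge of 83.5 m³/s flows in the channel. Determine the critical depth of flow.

For a rectangular channel, critical depth y_c = (q²/g)^(1/3) where q = Q/b = 83.5/5.18 = 16.12 m²/s.
So y_c = (16.12²/9.81)^(1/3) = 2.98 m.

y_c = 2.98 m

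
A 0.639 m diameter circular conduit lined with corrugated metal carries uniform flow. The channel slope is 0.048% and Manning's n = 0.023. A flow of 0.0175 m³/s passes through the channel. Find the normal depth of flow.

Manning's equation rearranged: A R^(2/3) = nQ / (1·√S) = 0.023 × 0.0175 / (√0.00048) = 0.01837.
At y = 0.164 m: A R^(2/3) = 0.01362 — too small.
At y = 0.191 m: A R^(2/3) = 0.01836 — matches.

y_n = 0.191 m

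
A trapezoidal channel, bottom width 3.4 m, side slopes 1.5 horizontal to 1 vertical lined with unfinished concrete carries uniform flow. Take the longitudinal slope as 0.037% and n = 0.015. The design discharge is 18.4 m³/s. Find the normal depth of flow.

Manning's equation rearranged: A R^(2/3) = nQ / (1·√S) = 0.015 × 18.4 / (√0.00037) = 14.35.
At y = 2.28 m: A R^(2/3) = 18.88 — over.
At y = 1.55 m: A R^(2/3) = 8.798 — short.
At y = 1.99 m: A R^(2/3) = 14.36 — close enough.

y_n = 1.99 m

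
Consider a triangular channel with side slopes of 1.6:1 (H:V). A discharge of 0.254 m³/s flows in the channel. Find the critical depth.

At critical depth, Q² T / (g A³) = 1, i.e. A³/T = Q²/g = 0.254²/9.81 = 0.006577.
Trying y = 0.443 m: A³/T = 0.02184 — over.
Trying y = 0.348 m: A³/T = 0.006533 — close enough.

y_c = 0.348 m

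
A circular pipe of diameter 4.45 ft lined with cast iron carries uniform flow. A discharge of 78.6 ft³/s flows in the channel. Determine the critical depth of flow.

y_c = 2.6 ft

At critical depth, Q² T / (g A³) = 1, i.e. A³/T = Q²/g = 78.6²/32.2 = 191.9.
At y = 2.88 ft: A³/T = 283.9 — high.
At y = 2.19 ft: A³/T = 99.47 — low.
At y = 2.6 ft: A³/T = 191.6 — ≈ 191.9.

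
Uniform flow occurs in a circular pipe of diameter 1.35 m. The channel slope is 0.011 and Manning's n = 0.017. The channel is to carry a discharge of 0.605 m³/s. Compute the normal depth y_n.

y_n = 0.343 m

Manning's equation rearranged: A R^(2/3) = nQ / (1·√S) = 0.017 × 0.605 / (√0.011) = 0.09806.
Try y = 0.428 m: A R^(2/3) = 0.1511 — too large.
Try y = 0.261 m: A R^(2/3) = 0.05673 — too small.
Try y = 0.343 m: A R^(2/3) = 0.09814 — ≈ 0.09806.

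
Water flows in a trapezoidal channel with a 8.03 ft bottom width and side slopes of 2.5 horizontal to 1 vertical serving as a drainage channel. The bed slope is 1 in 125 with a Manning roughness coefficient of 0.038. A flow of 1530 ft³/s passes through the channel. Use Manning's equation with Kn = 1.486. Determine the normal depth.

y_n = 6.96 ft

Manning's equation rearranged: A R^(2/3) = nQ / (1.486·√S) = 0.038 × 1530 / (1.486 × √0.008) = 437.4.
At y = 8.86 ft: A R^(2/3) = 760.6 — too large.
At y = 5.89 ft: A R^(2/3) = 301.4 — too small.
At y = 6.96 ft: A R^(2/3) = 437.7 — ≈ 437.4.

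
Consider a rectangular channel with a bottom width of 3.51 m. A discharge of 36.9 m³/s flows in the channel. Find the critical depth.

For a rectangular channel, critical depth y_c = (q²/g)^(1/3) where q = Q/b = 36.9/3.51 = 10.51 m²/s.
So y_c = (10.51²/9.81)^(1/3) = 2.24 m.

y_c = 2.24 m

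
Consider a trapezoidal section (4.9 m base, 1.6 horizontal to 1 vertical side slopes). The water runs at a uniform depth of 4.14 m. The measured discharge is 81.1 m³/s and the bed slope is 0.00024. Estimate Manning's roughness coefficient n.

n = 0.016

With bottom width b = 4.9 m and side slope z = 1.6: A = (b + zy)y = (4.9 + 1.6×4.14)×4.14 = 47.71 m²; P = b + 2y√(1+z²) = 4.9 + 2×4.14×1.887 = 20.52 m.
Hydraulic radius R = A/P = 47.71/20.52 = 2.325 m.
Rearranging Manning's equation: n = (1/Q) A R^(2/3) S^(1/2) = (1/81.1) × 47.71 × 2.325^(2/3) × √0.00024 = 0.016.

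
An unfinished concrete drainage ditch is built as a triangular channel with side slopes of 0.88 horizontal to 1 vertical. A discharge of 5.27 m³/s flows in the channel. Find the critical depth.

At critical depth, Q² T / (g A³) = 1, i.e. A³/T = Q²/g = 5.27²/9.81 = 2.831.
Trying y = 1.2 m: A³/T = 0.9635 — too small.
Trying y = 1.71 m: A³/T = 5.661 — too large.
Trying y = 1.49 m: A³/T = 2.844 — close enough.

y_c = 1.49 m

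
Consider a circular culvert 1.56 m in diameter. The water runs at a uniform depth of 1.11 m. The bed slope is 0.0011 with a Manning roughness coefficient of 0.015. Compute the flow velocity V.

V = 1.33 m/s

For a circular section of diameter D = 1.56 m at depth y = 1.11 m, the central angle is θ = 2 arccos(1 − 2y/D) = 4.015 rad. Then A = (D²/8)(θ − sin θ) = 1.455 m² and P = Dθ/2 = 3.132 m.
Hydraulic radius R = A/P = 1.455/3.132 = 0.4645 m.
From Manning's equation, V = (1/n) R^(2/3) S^(1/2) = (1/0.015) × 0.4645^(2/3) × 0.0011^(1/2) = 1.33 m/s.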